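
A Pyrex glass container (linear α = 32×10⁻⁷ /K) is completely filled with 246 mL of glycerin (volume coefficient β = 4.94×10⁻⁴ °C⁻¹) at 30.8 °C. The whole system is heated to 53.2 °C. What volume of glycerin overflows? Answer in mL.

The container also expands: β_container ≈ 3α = 9.6×10⁻⁶ /K
Net overflow = V₀(β_liq − 3α_cont)ΔT
β − 3α = 4.94×10⁻⁴ − 9.6×10⁻⁶ = 4.844×10⁻⁴ /K; ΔT = 22.4 K
ΔV = 246 × 4.844×10⁻⁴ × 22.4 = 2.67 mL

2.67 mL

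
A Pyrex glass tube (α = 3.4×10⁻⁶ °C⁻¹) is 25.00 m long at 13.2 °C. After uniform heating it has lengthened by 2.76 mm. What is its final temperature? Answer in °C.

T = 45.7 °C

ΔL = αL₀ΔT ⇒ ΔT = ΔL / (αL₀)
ΔT = 2.76×10⁻³ m / (3.4×10⁻⁶ × 25.00 m) = 32.471 K
T = 13.2 + 32.471 = 45.671 °C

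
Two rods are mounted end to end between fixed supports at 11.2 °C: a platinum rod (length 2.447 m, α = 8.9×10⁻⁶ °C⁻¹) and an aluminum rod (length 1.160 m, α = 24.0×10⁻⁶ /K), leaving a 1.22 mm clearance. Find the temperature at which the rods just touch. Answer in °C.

T = 35.8 °C

α₁L₁ = 2.17783×10⁻⁵ m/K, α₂L₂ = 2.784×10⁻⁵ m/K → total 4.96183×10⁻⁵ m/K
ΔT = g/(α₁L₁+α₂L₂) = 1.22×10⁻³ / 4.96183×10⁻⁵ = 24.588 K
T = 11.2 + 24.588 = 35.788 °C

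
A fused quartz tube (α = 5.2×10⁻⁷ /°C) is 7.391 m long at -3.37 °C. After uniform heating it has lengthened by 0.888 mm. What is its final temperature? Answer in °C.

ΔL = αL₀ΔT ⇒ ΔT = ΔL / (αL₀)
ΔT = 0.888×10⁻³ m / (5.2×10⁻⁷ × 7.391 m) = 231.05 K
T = -3.37 + 231.05 = 227.68 °C

T = 228 °C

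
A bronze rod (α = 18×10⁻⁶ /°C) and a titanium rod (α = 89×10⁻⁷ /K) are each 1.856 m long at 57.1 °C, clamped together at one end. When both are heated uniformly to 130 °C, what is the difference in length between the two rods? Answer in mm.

ΔT = 72.9 K
bronze: ΔL = 18×10⁻⁶ × 1.856 m × 72.9 = 2.4354×10⁻³ m = 2.4354 mm
titanium: ΔL = 89×10⁻⁷ × 1.856 m × 72.9 = 1.2042×10⁻³ m = 1.2042 mm
difference = 2.4354 − 1.2042 = 1.2312 mm

1.23 mm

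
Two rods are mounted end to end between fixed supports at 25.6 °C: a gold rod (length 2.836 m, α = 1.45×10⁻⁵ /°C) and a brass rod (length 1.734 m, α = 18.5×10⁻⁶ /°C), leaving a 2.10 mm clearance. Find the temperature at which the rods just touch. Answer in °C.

α₁L₁ = 4.1122×10⁻⁵ m/K, α₂L₂ = 3.2079×10⁻⁵ m/K → total 7.3201×10⁻⁵ m/K
ΔT = g/(α₁L₁+α₂L₂) = 2.10×10⁻³ / 7.3201×10⁻⁵ = 28.688 K
T = 25.6 + 28.688 = 54.288 °C

T = 54.3 °C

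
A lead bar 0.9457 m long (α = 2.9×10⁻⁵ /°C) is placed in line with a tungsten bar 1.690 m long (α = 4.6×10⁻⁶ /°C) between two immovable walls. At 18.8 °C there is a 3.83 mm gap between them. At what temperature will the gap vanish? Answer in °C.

T = 128 °C

α₁L₁ = 2.74253×10⁻⁵ m/K, α₂L₂ = 7.774×10⁻⁶ m/K → total 3.51993×10⁻⁵ m/K
ΔT = g/(α₁L₁+α₂L₂) = 3.83×10⁻³ / 3.51993×10⁻⁵ = 108.81 K
T = 18.8 + 108.81 = 127.61 °C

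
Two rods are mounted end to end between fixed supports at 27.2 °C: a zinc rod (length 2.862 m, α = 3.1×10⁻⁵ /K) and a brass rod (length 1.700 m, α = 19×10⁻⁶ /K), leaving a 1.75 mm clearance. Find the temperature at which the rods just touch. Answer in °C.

T = 41.7 °C

α₁L₁ = 8.8722×10⁻⁵ m/K, α₂L₂ = 3.230×10⁻⁵ m/K → total 1.21022×10⁻⁴ m/K
ΔT = g/(α₁L₁+α₂L₂) = 1.75×10⁻³ / 1.21022×10⁻⁴ = 14.460 K
T = 27.2 + 14.460 = 41.660 °C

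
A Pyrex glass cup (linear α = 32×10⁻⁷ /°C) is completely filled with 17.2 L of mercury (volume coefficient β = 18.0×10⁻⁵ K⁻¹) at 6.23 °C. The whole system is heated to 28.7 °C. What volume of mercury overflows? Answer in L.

The cup also expands: β_container ≈ 3α = 9.6×10⁻⁶ /K
Net overflow = V₀(β_liq − 3α_cont)ΔT
β − 3α = 1.80×10⁻⁴ − 9.6×10⁻⁶ = 1.704×10⁻⁴ /K; ΔT = 22.47 K
ΔV = 17.2 × 1.704×10⁻⁴ × 22.47 = 0.0659 L

0.0659 L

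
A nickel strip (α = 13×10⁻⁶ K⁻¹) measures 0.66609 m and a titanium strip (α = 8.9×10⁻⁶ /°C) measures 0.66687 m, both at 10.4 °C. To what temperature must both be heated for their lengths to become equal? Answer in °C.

L₁(1 + α₁ΔT) = L₂(1 + α₂ΔT) ⇒ ΔT = (L₂ − L₁)/(α₁L₁ − α₂L₂)
L₂ − L₁ = 0.66687 − 0.66609 = 7.80×10⁻⁴ m
α₁L₁ − α₂L₂ = 13×10⁻⁶×0.66609 − 8.9×10⁻⁶×0.66687 = 2.724027×10⁻⁶ m/K
ΔT = 7.80×10⁻⁴ / 2.724027×10⁻⁶ = 286.341 K
T = 10.4 + 286.341 = 296.741 °C

T = 296.7 °C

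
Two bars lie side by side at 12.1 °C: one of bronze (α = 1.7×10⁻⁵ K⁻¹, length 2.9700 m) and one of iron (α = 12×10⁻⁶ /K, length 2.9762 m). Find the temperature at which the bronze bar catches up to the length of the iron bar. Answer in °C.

Equal length when α₁L₁ΔT − α₂L₂ΔT = L₂ − L₁ = 6.20×10⁻³ m
α₁L₁ = 5.049×10⁻⁵, α₂L₂ = 3.57144×10⁻⁵ → Δ(αL) = 1.47756×10⁻⁵ m/K
ΔT = 6.20×10⁻³ / 1.47756×10⁻⁵ = 419.611 K, so T = 12.1 + 419.611 = 431.711 °C

T = 431.7 °C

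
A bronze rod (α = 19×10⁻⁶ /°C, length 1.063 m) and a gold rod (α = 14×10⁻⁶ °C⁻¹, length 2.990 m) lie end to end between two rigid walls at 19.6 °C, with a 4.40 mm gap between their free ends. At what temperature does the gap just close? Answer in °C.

Gap closes when ΔL₁ + ΔL₂ = 4.40 mm = 4.40×10⁻³ m
(α₁L₁ + α₂L₂)ΔT = g
α₁L₁ + α₂L₂ = 19×10⁻⁶×1.063 + 14×10⁻⁶×2.990 = 6.2057×10⁻⁵ m/K
ΔT = 4.40×10⁻³ / 6.2057×10⁻⁵ = 70.903 K
T = 19.6 + 70.903 = 90.503 °C

T = 90.5 °C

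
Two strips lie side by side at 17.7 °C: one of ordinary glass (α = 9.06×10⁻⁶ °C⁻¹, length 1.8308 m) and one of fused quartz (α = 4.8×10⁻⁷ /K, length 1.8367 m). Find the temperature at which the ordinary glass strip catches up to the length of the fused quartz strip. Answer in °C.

L₁(1 + α₁ΔT) = L₂(1 + α₂ΔT) ⇒ ΔT = (L₂ − L₁)/(α₁L₁ − α₂L₂)
L₂ − L₁ = 1.8367 − 1.8308 = 5.90×10⁻³ m
α₁L₁ − α₂L₂ = 9.06×10⁻⁶×1.8308 − 4.8×10⁻⁷×1.8367 = 1.5705432×10⁻⁵ m/K
ΔT = 5.90×10⁻³ / 1.5705432×10⁻⁵ = 375.666 K
T = 17.7 + 375.666 = 393.366 °C

T = 393.4 °C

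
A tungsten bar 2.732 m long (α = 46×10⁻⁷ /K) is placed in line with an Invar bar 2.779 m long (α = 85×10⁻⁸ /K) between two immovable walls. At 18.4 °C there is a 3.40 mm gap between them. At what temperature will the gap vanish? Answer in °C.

T = 246 °C

α₁L₁ = 1.25672×10⁻⁵ m/K, α₂L₂ = 2.36215×10⁻⁶ m/K → total 1.492935×10⁻⁵ m/K
ΔT = g/(α₁L₁+α₂L₂) = 3.40×10⁻³ / 1.492935×10⁻⁵ = 227.74 K
T = 18.4 + 227.74 = 246.14 °C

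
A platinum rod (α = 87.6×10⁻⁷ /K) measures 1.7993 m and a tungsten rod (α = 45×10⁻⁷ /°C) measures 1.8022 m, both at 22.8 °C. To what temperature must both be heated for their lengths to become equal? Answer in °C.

T = 401.8 °C

L₁(1 + α₁ΔT) = L₂(1 + α₂ΔT) ⇒ ΔT = (L₂ − L₁)/(α₁L₁ − α₂L₂)
L₂ − L₁ = 1.8022 − 1.7993 = 2.90×10⁻³ m
α₁L₁ − α₂L₂ = 87.6×10⁻⁷×1.7993 − 45×10⁻⁷×1.8022 = 7.651968×10⁻⁶ m/K
ΔT = 2.90×10⁻³ / 7.651968×10⁻⁶ = 378.987 K
T = 22.8 + 378.987 = 401.787 °C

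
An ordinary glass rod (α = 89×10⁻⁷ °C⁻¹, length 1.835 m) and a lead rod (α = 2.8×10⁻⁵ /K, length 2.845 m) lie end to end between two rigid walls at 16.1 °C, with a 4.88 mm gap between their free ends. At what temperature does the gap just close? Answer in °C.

T = 66.9 °C

α₁L₁ = 1.63315×10⁻⁵ m/K, α₂L₂ = 7.966×10⁻⁵ m/K → total 9.59915×10⁻⁵ m/K
ΔT = g/(α₁L₁+α₂L₂) = 4.88×10⁻³ / 9.59915×10⁻⁵ = 50.838 K
T = 16.1 + 50.838 = 66.938 °C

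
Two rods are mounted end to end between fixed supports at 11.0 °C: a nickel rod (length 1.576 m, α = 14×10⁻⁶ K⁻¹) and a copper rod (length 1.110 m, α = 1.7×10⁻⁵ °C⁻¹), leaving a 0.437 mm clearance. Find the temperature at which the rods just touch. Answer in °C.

T = 21.7 °C

α₁L₁ = 2.2064×10⁻⁵ m/K, α₂L₂ = 1.887×10⁻⁵ m/K → total 4.0934×10⁻⁵ m/K
ΔT = g/(α₁L₁+α₂L₂) = 4.37×10⁻⁴ / 4.0934×10⁻⁵ = 10.676 K
T = 11.0 + 10.676 = 21.676 °C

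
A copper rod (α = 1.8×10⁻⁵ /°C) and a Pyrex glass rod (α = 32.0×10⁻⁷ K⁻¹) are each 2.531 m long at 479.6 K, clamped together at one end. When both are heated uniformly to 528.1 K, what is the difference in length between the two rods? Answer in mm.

1.82 mm

ΔT = 48.5 K
copper: ΔL = 1.8×10⁻⁵ × 2.531 m × 48.5 = 2.2096×10⁻³ m = 2.2096 mm
Pyrex glass: ΔL = 32.0×10⁻⁷ × 2.531 m × 48.5 = 3.9281×10⁻⁴ m = 0.39281 mm
difference = 2.2096 − 0.39281 = 1.81679 mm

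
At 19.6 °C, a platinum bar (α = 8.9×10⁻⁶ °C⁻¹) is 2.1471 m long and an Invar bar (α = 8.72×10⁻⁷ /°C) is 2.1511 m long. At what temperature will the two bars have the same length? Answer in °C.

T = 251.7 °C

L₁(1 + α₁ΔT) = L₂(1 + α₂ΔT) ⇒ ΔT = (L₂ − L₁)/(α₁L₁ − α₂L₂)
L₂ − L₁ = 2.1511 − 2.1471 = 4.00×10⁻³ m
α₁L₁ − α₂L₂ = 8.9×10⁻⁶×2.1471 − 8.72×10⁻⁷×2.1511 = 1.72334308×10⁻⁵ m/K
ΔT = 4.00×10⁻³ / 1.72334308×10⁻⁵ = 232.107 K
T = 19.6 + 232.107 = 251.707 °C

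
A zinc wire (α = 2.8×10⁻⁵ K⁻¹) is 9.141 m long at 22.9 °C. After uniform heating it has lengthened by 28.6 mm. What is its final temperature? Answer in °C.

ΔL = αL₀ΔT ⇒ ΔT = ΔL / (αL₀)
ΔT = 28.6×10⁻³ m / (2.8×10⁻⁵ × 9.141 m) = 111.74 K
T = 22.9 + 111.74 = 134.64 °C

T = 135 °C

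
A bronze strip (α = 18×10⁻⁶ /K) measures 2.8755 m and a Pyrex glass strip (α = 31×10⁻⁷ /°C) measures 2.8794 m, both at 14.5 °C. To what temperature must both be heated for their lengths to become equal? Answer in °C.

T = 105.6 °C

L₁(1 + α₁ΔT) = L₂(1 + α₂ΔT) ⇒ ΔT = (L₂ − L₁)/(α₁L₁ − α₂L₂)
L₂ − L₁ = 2.8794 − 2.8755 = 3.90×10⁻³ m
α₁L₁ − α₂L₂ = 18×10⁻⁶×2.8755 − 31×10⁻⁷×2.8794 = 4.283286×10⁻⁵ m/K
ΔT = 3.90×10⁻³ / 4.283286×10⁻⁵ = 91.052 K
T = 14.5 + 91.052 = 105.552 °C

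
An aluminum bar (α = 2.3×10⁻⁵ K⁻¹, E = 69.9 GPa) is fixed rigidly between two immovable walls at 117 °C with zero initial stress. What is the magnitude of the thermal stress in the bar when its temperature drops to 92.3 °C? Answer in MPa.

Fully constrained: the free strain ε = αΔT is blocked, so σ = Eε = EαΔT.
|ΔT| = 24.7 K
σ = 69.9×10⁹ × 2.3×10⁻⁵ × 24.7 = 3.97×10⁷ Pa

σ = 39.7 MPa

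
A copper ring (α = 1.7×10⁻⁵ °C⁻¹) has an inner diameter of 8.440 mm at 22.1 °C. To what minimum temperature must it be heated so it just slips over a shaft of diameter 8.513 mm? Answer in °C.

T = 531 °C

Required Δd = 8.513 − 8.440 = 0.073 mm
Δd = αd₀ΔT ⇒ ΔT = Δd/(αd₀) = 0.073 / (1.7×10⁻⁵ × 8.440) = 508.78 K
T_min = 22.1 + 508.78 = 530.88 °C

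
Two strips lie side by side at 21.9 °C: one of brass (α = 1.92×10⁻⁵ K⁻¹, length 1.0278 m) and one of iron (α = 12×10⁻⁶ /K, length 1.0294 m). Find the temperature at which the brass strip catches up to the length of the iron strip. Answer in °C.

Equal length when α₁L₁ΔT − α₂L₂ΔT = L₂ − L₁ = 1.60×10⁻³ m
α₁L₁ = 1.973376×10⁻⁵, α₂L₂ = 1.23528×10⁻⁵ → Δ(αL) = 7.38096×10⁻⁶ m/K
ΔT = 1.60×10⁻³ / 7.38096×10⁻⁶ = 216.774 K, so T = 21.9 + 216.774 = 238.674 °C

T = 238.7 °C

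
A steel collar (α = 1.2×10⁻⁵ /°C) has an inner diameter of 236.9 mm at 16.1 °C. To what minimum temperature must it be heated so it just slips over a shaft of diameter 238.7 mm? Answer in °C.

Required Δd = 238.7 − 236.9 = 1.8 mm
Δd = αd₀ΔT ⇒ ΔT = Δd/(αd₀) = 1.8 / (1.2×10⁻⁵ × 236.9) = 633.18 K
T_min = 16.1 + 633.18 = 649.28 °C

T = 649 °C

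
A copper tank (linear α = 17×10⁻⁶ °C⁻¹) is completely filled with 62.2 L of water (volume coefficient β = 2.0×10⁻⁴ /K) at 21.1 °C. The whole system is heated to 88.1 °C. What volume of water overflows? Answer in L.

The tank also expands: β_container ≈ 3α = 5.1×10⁻⁵ /K
Net overflow = V₀(β_liq − 3α_cont)ΔT
β − 3α = 2.00×10⁻⁴ − 5.1×10⁻⁵ = 1.49×10⁻⁴ /K; ΔT = 67.0 K
ΔV = 62.2 × 1.49×10⁻⁴ × 67.0 = 0.621 L

0.621 L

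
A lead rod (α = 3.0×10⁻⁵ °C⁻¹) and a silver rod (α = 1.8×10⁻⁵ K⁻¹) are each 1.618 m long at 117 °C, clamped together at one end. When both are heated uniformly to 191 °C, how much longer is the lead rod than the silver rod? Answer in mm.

1.44 mm

ΔT = 74 K
lead: ΔL = 3.0×10⁻⁵ × 1.618 m × 74 = 3.5920×10⁻³ m = 3.5920 mm
silver: ΔL = 1.8×10⁻⁵ × 1.618 m × 74 = 2.1552×10⁻³ m = 2.1552 mm
difference = 3.5920 − 2.1552 = 1.4368 mm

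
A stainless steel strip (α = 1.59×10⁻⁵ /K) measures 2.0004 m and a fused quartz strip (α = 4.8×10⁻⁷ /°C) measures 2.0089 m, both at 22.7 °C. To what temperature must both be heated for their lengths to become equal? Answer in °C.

Equal length when α₁L₁ΔT − α₂L₂ΔT = L₂ − L₁ = 8.50×10⁻³ m
α₁L₁ = 3.180636×10⁻⁵, α₂L₂ = 9.64272×10⁻⁷ → Δ(αL) = 3.0842088×10⁻⁵ m/K
ΔT = 8.50×10⁻³ / 3.0842088×10⁻⁵ = 275.597 K, so T = 22.7 + 275.597 = 298.297 °C

T = 298.3 °C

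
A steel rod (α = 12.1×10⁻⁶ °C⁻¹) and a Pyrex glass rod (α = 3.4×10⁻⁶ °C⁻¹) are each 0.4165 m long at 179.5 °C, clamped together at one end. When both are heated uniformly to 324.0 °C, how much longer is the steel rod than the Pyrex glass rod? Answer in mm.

0.524 mm

ΔT = 144.5 K
steel: ΔL = 12.1×10⁻⁶ × 0.4165 m × 144.5 = 7.2823×10⁻⁴ m = 0.72823 mm
Pyrex glass: ΔL = 3.4×10⁻⁶ × 0.4165 m × 144.5 = 2.0463×10⁻⁴ m = 0.20463 mm
difference = 0.72823 − 0.20463 = 0.52360 mm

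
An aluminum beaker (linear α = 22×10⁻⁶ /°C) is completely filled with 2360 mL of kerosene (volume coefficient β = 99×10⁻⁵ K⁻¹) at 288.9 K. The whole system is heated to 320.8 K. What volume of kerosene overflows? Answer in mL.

The beaker also expands: β_container ≈ 3α = 6.6×10⁻⁵ /K
Net overflow = V₀(β_liq − 3α_cont)ΔT
β − 3α = 9.90×10⁻⁴ − 6.6×10⁻⁵ = 9.24×10⁻⁴ /K; ΔT = 31.9 K
ΔV = 2360 × 9.24×10⁻⁴ × 31.9 = 69.6 mL

69.6 mL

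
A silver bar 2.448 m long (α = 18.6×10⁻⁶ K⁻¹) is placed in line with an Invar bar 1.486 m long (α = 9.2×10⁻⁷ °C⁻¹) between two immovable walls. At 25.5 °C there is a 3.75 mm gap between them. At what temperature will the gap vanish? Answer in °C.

Gap closes when ΔL₁ + ΔL₂ = 3.75 mm = 3.75×10⁻³ m
(α₁L₁ + α₂L₂)ΔT = g
α₁L₁ + α₂L₂ = 18.6×10⁻⁶×2.448 + 9.2×10⁻⁷×1.486 = 4.689992×10⁻⁵ m/K
ΔT = 3.75×10⁻³ / 4.689992×10⁻⁵ = 79.96 K
T = 25.5 + 79.96 = 105.46 °C

T = 105 °C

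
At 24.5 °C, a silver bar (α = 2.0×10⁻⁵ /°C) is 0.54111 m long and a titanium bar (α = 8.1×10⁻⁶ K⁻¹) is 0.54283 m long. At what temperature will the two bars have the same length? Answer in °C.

L₁(1 + α₁ΔT) = L₂(1 + α₂ΔT) ⇒ ΔT = (L₂ − L₁)/(α₁L₁ − α₂L₂)
L₂ − L₁ = 0.54283 − 0.54111 = 1.72×10⁻³ m
α₁L₁ − α₂L₂ = 2.0×10⁻⁵×0.54111 − 8.1×10⁻⁶×0.54283 = 6.425277×10⁻⁶ m/K
ΔT = 1.72×10⁻³ / 6.425277×10⁻⁶ = 267.693 K
T = 24.5 + 267.693 = 292.193 °C

T = 292.2 °C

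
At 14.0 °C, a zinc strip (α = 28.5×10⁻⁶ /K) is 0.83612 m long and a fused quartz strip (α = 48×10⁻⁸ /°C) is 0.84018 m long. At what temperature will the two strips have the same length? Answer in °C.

L₁(1 + α₁ΔT) = L₂(1 + α₂ΔT) ⇒ ΔT = (L₂ − L₁)/(α₁L₁ − α₂L₂)
L₂ − L₁ = 0.84018 − 0.83612 = 4.06×10⁻³ m
α₁L₁ − α₂L₂ = 28.5×10⁻⁶×0.83612 − 48×10⁻⁸×0.84018 = 2.34261336×10⁻⁵ m/K
ΔT = 4.06×10⁻³ / 2.34261336×10⁻⁵ = 173.311 K
T = 14.0 + 173.311 = 187.311 °C

T = 187.3 °C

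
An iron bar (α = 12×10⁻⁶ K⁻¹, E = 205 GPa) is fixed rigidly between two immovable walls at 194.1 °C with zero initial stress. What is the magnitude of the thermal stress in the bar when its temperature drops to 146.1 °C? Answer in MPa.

σ = 118 MPa

Fully constrained: the free strain ε = αΔT is blocked, so σ = Eε = EαΔT.
|ΔT| = 48.0 K
σ = 205×10⁹ × 12×10⁻⁶ × 48.0 = 1.18×10⁸ Pa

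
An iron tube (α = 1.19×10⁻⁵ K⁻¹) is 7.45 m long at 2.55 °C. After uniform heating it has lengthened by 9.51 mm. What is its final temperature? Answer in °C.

T = 110 °C

ΔL = αL₀ΔT ⇒ ΔT = ΔL / (αL₀)
ΔT = 9.51×10⁻³ m / (1.19×10⁻⁵ × 7.45 m) = 107.27 K
T = 2.55 + 107.27 = 109.82 °C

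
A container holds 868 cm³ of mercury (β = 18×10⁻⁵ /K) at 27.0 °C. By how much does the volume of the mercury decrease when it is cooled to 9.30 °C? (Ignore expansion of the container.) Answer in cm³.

ΔV = 2.77 cm³

|ΔT| = |9.30 − 27.0| = 17.70 K
ΔV = βV₀ΔT = (18×10⁻⁵)(868)(17.70) = 2.77 cm³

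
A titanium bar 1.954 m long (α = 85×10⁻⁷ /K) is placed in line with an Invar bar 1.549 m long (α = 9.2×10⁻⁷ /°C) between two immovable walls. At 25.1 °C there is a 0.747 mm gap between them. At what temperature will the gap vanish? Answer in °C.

T = 66.5 °C

α₁L₁ = 1.6609×10⁻⁵ m/K, α₂L₂ = 1.42508×10⁻⁶ m/K → total 1.803408×10⁻⁵ m/K
ΔT = g/(α₁L₁+α₂L₂) = 7.47×10⁻⁴ / 1.803408×10⁻⁵ = 41.422 K
T = 25.1 + 41.422 = 66.522 °C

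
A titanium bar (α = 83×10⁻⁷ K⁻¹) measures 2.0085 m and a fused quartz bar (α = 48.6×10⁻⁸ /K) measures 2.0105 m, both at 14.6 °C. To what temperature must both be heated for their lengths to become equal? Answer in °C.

L₁(1 + α₁ΔT) = L₂(1 + α₂ΔT) ⇒ ΔT = (L₂ − L₁)/(α₁L₁ − α₂L₂)
L₂ − L₁ = 2.0105 − 2.0085 = 2.00×10⁻³ m
α₁L₁ − α₂L₂ = 83×10⁻⁷×2.0085 − 48.6×10⁻⁸×2.0105 = 1.5693447×10⁻⁵ m/K
ΔT = 2.00×10⁻³ / 1.5693447×10⁻⁵ = 127.442 K
T = 14.6 + 127.442 = 142.042 °C

T = 142.0 °C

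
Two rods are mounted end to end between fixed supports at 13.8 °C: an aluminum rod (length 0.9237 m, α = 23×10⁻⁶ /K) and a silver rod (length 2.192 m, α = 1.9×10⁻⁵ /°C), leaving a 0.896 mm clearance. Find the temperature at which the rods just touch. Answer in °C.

α₁L₁ = 2.12451×10⁻⁵ m/K, α₂L₂ = 4.1648×10⁻⁵ m/K → total 6.28931×10⁻⁵ m/K
ΔT = g/(α₁L₁+α₂L₂) = 8.96×10⁻⁴ / 6.28931×10⁻⁵ = 14.246 K
T = 13.8 + 14.246 = 28.046 °C

T = 28.0 °C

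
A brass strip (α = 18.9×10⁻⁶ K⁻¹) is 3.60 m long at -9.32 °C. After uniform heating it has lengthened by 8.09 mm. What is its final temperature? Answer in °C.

ΔL = αL₀ΔT ⇒ ΔT = ΔL / (αL₀)
ΔT = 8.09×10⁻³ m / (18.9×10⁻⁶ × 3.60 m) = 118.90 K
T = -9.32 + 118.90 = 109.58 °C

T = 110 °C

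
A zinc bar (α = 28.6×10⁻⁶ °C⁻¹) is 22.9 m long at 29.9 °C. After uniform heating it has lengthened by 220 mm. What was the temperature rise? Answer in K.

ΔL = αL₀ΔT ⇒ ΔT = ΔL / (αL₀)
ΔT = 220×10⁻³ m / (28.6×10⁻⁶ × 22.9 m) = 335.91 K

ΔT = 336 K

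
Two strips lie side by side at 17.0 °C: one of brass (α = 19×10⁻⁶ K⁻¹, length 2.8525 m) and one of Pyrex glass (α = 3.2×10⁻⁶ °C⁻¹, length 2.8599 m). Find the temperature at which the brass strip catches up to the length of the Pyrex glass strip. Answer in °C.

L₁(1 + α₁ΔT) = L₂(1 + α₂ΔT) ⇒ ΔT = (L₂ − L₁)/(α₁L₁ − α₂L₂)
L₂ − L₁ = 2.8599 − 2.8525 = 7.40×10⁻³ m
α₁L₁ − α₂L₂ = 19×10⁻⁶×2.8525 − 3.2×10⁻⁶×2.8599 = 4.504582×10⁻⁵ m/K
ΔT = 7.40×10⁻³ / 4.504582×10⁻⁵ = 164.277 K
T = 17.0 + 164.277 = 181.277 °C

T = 181.3 °C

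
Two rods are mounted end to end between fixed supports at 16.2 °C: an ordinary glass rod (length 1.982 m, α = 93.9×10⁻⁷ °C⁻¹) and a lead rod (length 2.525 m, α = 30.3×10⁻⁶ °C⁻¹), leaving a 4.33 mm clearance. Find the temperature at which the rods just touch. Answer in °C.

T = 61.7 °C

Gap closes when ΔL₁ + ΔL₂ = 4.33 mm = 4.33×10⁻³ m
(α₁L₁ + α₂L₂)ΔT = g
α₁L₁ + α₂L₂ = 93.9×10⁻⁷×1.982 + 30.3×10⁻⁶×2.525 = 9.511848×10⁻⁵ m/K
ΔT = 4.33×10⁻³ / 9.511848×10⁻⁵ = 45.522 K
T = 16.2 + 45.522 = 61.722 °C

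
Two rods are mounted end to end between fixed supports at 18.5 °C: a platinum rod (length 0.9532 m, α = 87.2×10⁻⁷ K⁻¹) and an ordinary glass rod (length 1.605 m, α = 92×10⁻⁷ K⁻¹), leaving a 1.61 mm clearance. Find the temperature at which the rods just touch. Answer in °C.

Gap closes when ΔL₁ + ΔL₂ = 1.61 mm = 1.61×10⁻³ m
(α₁L₁ + α₂L₂)ΔT = g
α₁L₁ + α₂L₂ = 87.2×10⁻⁷×0.9532 + 92×10⁻⁷×1.605 = 2.3077904×10⁻⁵ m/K
ΔT = 1.61×10⁻³ / 2.3077904×10⁻⁵ = 69.764 K
T = 18.5 + 69.764 = 88.264 °C

T = 88.3 °C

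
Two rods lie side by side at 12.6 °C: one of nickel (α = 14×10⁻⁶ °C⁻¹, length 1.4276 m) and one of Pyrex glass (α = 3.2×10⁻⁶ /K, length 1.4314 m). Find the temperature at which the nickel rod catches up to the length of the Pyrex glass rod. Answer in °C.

L₁(1 + α₁ΔT) = L₂(1 + α₂ΔT) ⇒ ΔT = (L₂ − L₁)/(α₁L₁ − α₂L₂)
L₂ − L₁ = 1.4314 − 1.4276 = 3.80×10⁻³ m
α₁L₁ − α₂L₂ = 14×10⁻⁶×1.4276 − 3.2×10⁻⁶×1.4314 = 1.540592×10⁻⁵ m/K
ΔT = 3.80×10⁻³ / 1.540592×10⁻⁵ = 246.658 K
T = 12.6 + 246.658 = 259.258 °C

T = 259.3 °C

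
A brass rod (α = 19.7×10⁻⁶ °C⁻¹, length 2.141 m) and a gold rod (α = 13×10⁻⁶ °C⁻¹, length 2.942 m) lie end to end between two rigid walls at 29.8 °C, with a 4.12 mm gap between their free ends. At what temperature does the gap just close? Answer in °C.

Gap closes when ΔL₁ + ΔL₂ = 4.12 mm = 4.12×10⁻³ m
(α₁L₁ + α₂L₂)ΔT = g
α₁L₁ + α₂L₂ = 19.7×10⁻⁶×2.141 + 13×10⁻⁶×2.942 = 8.04237×10⁻⁵ m/K
ΔT = 4.12×10⁻³ / 8.04237×10⁻⁵ = 51.229 K
T = 29.8 + 51.229 = 81.029 °C

T = 81.0 °C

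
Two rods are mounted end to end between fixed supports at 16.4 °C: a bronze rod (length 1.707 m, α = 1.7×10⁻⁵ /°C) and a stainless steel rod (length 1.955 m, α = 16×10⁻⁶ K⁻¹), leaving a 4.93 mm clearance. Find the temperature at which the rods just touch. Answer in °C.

α₁L₁ = 2.9019×10⁻⁵ m/K, α₂L₂ = 3.128×10⁻⁵ m/K → total 6.0299×10⁻⁵ m/K
ΔT = g/(α₁L₁+α₂L₂) = 4.93×10⁻³ / 6.0299×10⁻⁵ = 81.759 K
T = 16.4 + 81.759 = 98.159 °C

T = 98.2 °C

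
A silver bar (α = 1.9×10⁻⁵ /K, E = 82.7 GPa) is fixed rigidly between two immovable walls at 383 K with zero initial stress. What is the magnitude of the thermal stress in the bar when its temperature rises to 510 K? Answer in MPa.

Fully constrained: the free strain ε = αΔT is blocked, so σ = Eε = EαΔT.
|ΔT| = 127 K
σ = 82.7×10⁹ × 1.9×10⁻⁵ × 127 = 2.00×10⁸ Pa

σ = 200 MPa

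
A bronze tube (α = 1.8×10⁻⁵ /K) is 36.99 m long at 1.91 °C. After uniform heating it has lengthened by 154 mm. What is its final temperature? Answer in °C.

ΔL = αL₀ΔT ⇒ ΔT = ΔL / (αL₀)
ΔT = 154×10⁻³ m / (1.8×10⁻⁵ × 36.99 m) = 231.29 K
T = 1.91 + 231.29 = 233.20 °C

T = 233 °C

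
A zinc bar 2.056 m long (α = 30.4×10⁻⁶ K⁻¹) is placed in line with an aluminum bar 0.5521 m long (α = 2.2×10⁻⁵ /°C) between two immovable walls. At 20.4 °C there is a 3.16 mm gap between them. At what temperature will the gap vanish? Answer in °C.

T = 62.7 °C

α₁L₁ = 6.25024×10⁻⁵ m/K, α₂L₂ = 1.21462×10⁻⁵ m/K → total 7.46486×10⁻⁵ m/K
ΔT = g/(α₁L₁+α₂L₂) = 3.16×10⁻³ / 7.46486×10⁻⁵ = 42.332 K
T = 20.4 + 42.332 = 62.732 °C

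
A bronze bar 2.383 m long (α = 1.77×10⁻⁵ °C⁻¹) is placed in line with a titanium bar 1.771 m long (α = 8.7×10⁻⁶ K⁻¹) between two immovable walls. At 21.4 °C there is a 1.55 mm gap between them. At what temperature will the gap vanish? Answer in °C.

T = 48.3 °C

α₁L₁ = 4.21791×10⁻⁵ m/K, α₂L₂ = 1.54077×10⁻⁵ m/K → total 5.75868×10⁻⁵ m/K
ΔT = g/(α₁L₁+α₂L₂) = 1.55×10⁻³ / 5.75868×10⁻⁵ = 26.916 K
T = 21.4 + 26.916 = 48.316 °C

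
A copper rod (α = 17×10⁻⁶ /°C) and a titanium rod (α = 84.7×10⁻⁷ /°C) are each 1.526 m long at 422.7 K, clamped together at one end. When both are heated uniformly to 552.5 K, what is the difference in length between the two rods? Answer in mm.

1.69 mm

ΔT = 129.8 K
copper: ΔL = 17×10⁻⁶ × 1.526 m × 129.8 = 3.3673×10⁻³ m = 3.3673 mm
titanium: ΔL = 84.7×10⁻⁷ × 1.526 m × 129.8 = 1.6777×10⁻³ m = 1.6777 mm
difference = 3.3673 − 1.6777 = 1.6896 mm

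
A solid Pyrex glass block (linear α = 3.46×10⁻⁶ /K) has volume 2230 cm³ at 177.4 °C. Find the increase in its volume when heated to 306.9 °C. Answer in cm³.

Isotropic solid: β ≈ 3α = 1.0×10⁻⁵ /K; ΔT = 129.5 K
ΔV = 3αV₀ΔT = 3(3.46×10⁻⁶)(2230)(129.5) = 3.00 cm³

ΔV = 3.00 cm³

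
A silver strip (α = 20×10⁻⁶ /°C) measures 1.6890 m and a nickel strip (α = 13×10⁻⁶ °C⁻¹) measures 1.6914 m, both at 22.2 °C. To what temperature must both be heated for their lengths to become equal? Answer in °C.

Equal length when α₁L₁ΔT − α₂L₂ΔT = L₂ − L₁ = 2.40×10⁻³ m
α₁L₁ = 3.378×10⁻⁵, α₂L₂ = 2.19882×10⁻⁵ → Δ(αL) = 1.17918×10⁻⁵ m/K
ΔT = 2.40×10⁻³ / 1.17918×10⁻⁵ = 203.531 K, so T = 22.2 + 203.531 = 225.731 °C

T = 225.7 °C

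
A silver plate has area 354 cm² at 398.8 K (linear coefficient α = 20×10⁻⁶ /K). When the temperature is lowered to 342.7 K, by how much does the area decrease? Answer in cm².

Area coefficient ≈ 2α; |ΔT| = 56.1 K
ΔA = 2αA₀ΔT = 2(20×10⁻⁶)(354)(56.1) = 0.794 cm²

ΔA = 0.794 cm²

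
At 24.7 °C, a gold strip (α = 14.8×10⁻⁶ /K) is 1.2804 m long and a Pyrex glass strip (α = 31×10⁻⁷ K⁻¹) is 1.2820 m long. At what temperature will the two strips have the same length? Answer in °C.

L₁(1 + α₁ΔT) = L₂(1 + α₂ΔT) ⇒ ΔT = (L₂ − L₁)/(α₁L₁ − α₂L₂)
L₂ − L₁ = 1.2820 − 1.2804 = 1.60×10⁻³ m
α₁L₁ − α₂L₂ = 14.8×10⁻⁶×1.2804 − 31×10⁻⁷×1.2820 = 1.497572×10⁻⁵ m/K
ΔT = 1.60×10⁻³ / 1.497572×10⁻⁵ = 106.840 K
T = 24.7 + 106.840 = 131.540 °C

T = 131.5 °C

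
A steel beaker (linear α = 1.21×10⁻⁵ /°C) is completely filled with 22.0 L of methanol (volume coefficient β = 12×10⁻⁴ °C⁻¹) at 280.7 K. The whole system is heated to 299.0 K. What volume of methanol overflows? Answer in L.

0.469 L

The beaker also expands: β_container ≈ 3α = 3.63×10⁻⁵ /K
Net overflow = V₀(β_liq − 3α_cont)ΔT
β − 3α = 1.20×10⁻³ − 3.63×10⁻⁵ = 1.1637×10⁻³ /K; ΔT = 18.3 K
ΔV = 22.0 × 1.1637×10⁻³ × 18.3 = 0.469 L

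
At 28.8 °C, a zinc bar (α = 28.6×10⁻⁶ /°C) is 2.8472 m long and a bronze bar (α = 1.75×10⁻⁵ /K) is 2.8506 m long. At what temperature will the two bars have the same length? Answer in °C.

T = 136.6 °C

Equal length when α₁L₁ΔT − α₂L₂ΔT = L₂ − L₁ = 3.40×10⁻³ m
α₁L₁ = 8.142992×10⁻⁵, α₂L₂ = 4.98855×10⁻⁵ → Δ(αL) = 3.154442×10⁻⁵ m/K
ΔT = 3.40×10⁻³ / 3.154442×10⁻⁵ = 107.785 K, so T = 28.8 + 107.785 = 136.585 °C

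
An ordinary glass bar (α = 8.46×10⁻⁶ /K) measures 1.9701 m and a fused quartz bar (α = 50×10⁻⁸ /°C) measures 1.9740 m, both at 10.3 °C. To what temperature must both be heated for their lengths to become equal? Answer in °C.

T = 259.0 °C

Equal length when α₁L₁ΔT − α₂L₂ΔT = L₂ − L₁ = 3.90×10⁻³ m
α₁L₁ = 1.6667046×10⁻⁵, α₂L₂ = 9.870×10⁻⁷ → Δ(αL) = 1.5680046×10⁻⁵ m/K
ΔT = 3.90×10⁻³ / 1.5680046×10⁻⁵ = 248.724 K, so T = 10.3 + 248.724 = 259.024 °C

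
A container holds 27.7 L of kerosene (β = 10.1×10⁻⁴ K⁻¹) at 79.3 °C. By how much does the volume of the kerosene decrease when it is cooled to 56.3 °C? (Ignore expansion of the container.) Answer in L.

ΔV = 0.643 L

|ΔT| = |56.3 − 79.3| = 23.0 K
ΔV = βV₀ΔT = (10.1×10⁻⁴)(27.7)(23.0) = 0.643 L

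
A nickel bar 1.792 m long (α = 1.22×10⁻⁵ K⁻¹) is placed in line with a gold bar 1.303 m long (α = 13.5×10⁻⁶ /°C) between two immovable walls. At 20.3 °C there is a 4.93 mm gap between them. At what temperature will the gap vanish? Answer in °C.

T = 145 °C

α₁L₁ = 2.18624×10⁻⁵ m/K, α₂L₂ = 1.75905×10⁻⁵ m/K → total 3.94529×10⁻⁵ m/K
ΔT = g/(α₁L₁+α₂L₂) = 4.93×10⁻³ / 3.94529×10⁻⁵ = 124.96 K
T = 20.3 + 124.96 = 145.26 °C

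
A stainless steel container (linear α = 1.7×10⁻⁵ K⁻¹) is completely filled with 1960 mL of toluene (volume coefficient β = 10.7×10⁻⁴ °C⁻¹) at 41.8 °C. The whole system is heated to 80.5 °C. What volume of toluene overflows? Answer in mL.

77.3 mL

The container also expands: β_container ≈ 3α = 5.1×10⁻⁵ /K
Net overflow = V₀(β_liq − 3α_cont)ΔT
β − 3α = 1.07×10⁻³ − 5.1×10⁻⁵ = 1.019×10⁻³ /K; ΔT = 38.7 K
ΔV = 1960 × 1.019×10⁻³ × 38.7 = 77.3 mL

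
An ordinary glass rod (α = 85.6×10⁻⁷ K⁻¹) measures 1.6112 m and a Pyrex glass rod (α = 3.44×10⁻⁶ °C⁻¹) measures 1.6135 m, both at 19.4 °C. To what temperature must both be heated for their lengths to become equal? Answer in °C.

Equal length when α₁L₁ΔT − α₂L₂ΔT = L₂ − L₁ = 2.30×10⁻³ m
α₁L₁ = 1.3791872×10⁻⁵, α₂L₂ = 5.55044×10⁻⁶ → Δ(αL) = 8.241432×10⁻⁶ m/K
ΔT = 2.30×10⁻³ / 8.241432×10⁻⁶ = 279.078 K, so T = 19.4 + 279.078 = 298.478 °C

T = 298.5 °C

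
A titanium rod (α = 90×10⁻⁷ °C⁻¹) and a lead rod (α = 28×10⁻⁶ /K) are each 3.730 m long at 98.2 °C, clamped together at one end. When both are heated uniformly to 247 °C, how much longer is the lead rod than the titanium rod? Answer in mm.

10.5 mm

ΔT = 148.8 K
titanium: ΔL = 90×10⁻⁷ × 3.730 m × 148.8 = 4.9952×10⁻³ m = 4.9952 mm
lead: ΔL = 28×10⁻⁶ × 3.730 m × 148.8 = 1.5541×10⁻² m = 15.541 mm
difference = 15.541 − 4.9952 = 10.5458 mm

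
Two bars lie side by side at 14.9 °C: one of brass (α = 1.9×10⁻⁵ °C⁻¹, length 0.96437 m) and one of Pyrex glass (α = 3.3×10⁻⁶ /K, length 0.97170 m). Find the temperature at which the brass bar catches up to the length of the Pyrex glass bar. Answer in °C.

L₁(1 + α₁ΔT) = L₂(1 + α₂ΔT) ⇒ ΔT = (L₂ − L₁)/(α₁L₁ − α₂L₂)
L₂ − L₁ = 0.97170 − 0.96437 = 7.33×10⁻³ m
α₁L₁ − α₂L₂ = 1.9×10⁻⁵×0.96437 − 3.3×10⁻⁶×0.97170 = 1.511642×10⁻⁵ m/K
ΔT = 7.33×10⁻³ / 1.511642×10⁻⁵ = 484.903 K
T = 14.9 + 484.903 = 499.803 °C

T = 499.8 °C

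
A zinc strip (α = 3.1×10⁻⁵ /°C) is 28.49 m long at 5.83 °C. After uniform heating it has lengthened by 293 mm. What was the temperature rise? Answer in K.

ΔT = 332 K

ΔL = αL₀ΔT ⇒ ΔT = ΔL / (αL₀)
ΔT = 293×10⁻³ m / (3.1×10⁻⁵ × 28.49 m) = 331.75 K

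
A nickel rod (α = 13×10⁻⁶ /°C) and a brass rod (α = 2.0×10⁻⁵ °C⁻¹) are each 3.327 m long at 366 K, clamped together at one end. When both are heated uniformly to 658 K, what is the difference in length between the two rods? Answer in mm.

ΔT = 292 K
nickel: ΔL = 13×10⁻⁶ × 3.327 m × 292 = 1.2629×10⁻² m = 12.629 mm
brass: ΔL = 2.0×10⁻⁵ × 3.327 m × 292 = 1.9430×10⁻² m = 19.430 mm
difference = 19.430 − 12.629 = 6.801 mm

6.80 mm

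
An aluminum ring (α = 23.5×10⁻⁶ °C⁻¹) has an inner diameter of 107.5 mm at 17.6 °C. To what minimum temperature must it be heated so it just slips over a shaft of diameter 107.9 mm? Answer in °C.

Required Δd = 107.9 − 107.5 = 0.4 mm
Δd = αd₀ΔT ⇒ ΔT = Δd/(αd₀) = 0.4 / (23.5×10⁻⁶ × 107.5) = 158.34 K
T_min = 17.6 + 158.34 = 175.94 °C

T = 176 °C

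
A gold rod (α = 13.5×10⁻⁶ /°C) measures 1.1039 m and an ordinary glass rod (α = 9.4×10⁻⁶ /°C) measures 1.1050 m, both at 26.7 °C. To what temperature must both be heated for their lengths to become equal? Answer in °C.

T = 270.3 °C

Equal length when α₁L₁ΔT − α₂L₂ΔT = L₂ − L₁ = 1.10×10⁻³ m
α₁L₁ = 1.490265×10⁻⁵, α₂L₂ = 1.0387×10⁻⁵ → Δ(αL) = 4.51565×10⁻⁶ m/K
ΔT = 1.10×10⁻³ / 4.51565×10⁻⁶ = 243.597 K, so T = 26.7 + 243.597 = 270.297 °C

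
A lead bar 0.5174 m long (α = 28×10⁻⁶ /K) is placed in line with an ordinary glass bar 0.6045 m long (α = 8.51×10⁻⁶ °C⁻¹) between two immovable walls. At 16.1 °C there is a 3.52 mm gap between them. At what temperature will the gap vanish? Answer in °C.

α₁L₁ = 1.44872×10⁻⁵ m/K, α₂L₂ = 5.144295×10⁻⁶ m/K → total 1.9631495×10⁻⁵ m/K
ΔT = g/(α₁L₁+α₂L₂) = 3.52×10⁻³ / 1.9631495×10⁻⁵ = 179.30 K
T = 16.1 + 179.30 = 195.40 °C

T = 195 °C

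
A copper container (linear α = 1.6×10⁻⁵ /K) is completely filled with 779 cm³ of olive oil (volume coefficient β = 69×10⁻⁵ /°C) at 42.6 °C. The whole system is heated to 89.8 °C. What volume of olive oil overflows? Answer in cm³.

23.6 cm³

The container also expands: β_container ≈ 3α = 4.8×10⁻⁵ /K
Net overflow = V₀(β_liq − 3α_cont)ΔT
β − 3α = 6.90×10⁻⁴ − 4.8×10⁻⁵ = 6.42×10⁻⁴ /K; ΔT = 47.2 K
ΔV = 779 × 6.42×10⁻⁴ × 47.2 = 23.6 cm³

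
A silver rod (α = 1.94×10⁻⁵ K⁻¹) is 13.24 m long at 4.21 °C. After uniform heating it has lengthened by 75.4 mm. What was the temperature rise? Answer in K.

ΔT = 294 K

ΔL = αL₀ΔT ⇒ ΔT = ΔL / (αL₀)
ΔT = 75.4×10⁻³ m / (1.94×10⁻⁵ × 13.24 m) = 293.55 K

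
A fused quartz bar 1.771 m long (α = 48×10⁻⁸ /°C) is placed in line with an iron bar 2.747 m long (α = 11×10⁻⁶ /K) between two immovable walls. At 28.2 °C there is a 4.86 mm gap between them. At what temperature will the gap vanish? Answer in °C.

Gap closes when ΔL₁ + ΔL₂ = 4.86 mm = 4.86×10⁻³ m
(α₁L₁ + α₂L₂)ΔT = g
α₁L₁ + α₂L₂ = 48×10⁻⁸×1.771 + 11×10⁻⁶×2.747 = 3.106708×10⁻⁵ m/K
ΔT = 4.86×10⁻³ / 3.106708×10⁻⁵ = 156.44 K
T = 28.2 + 156.44 = 184.64 °C

T = 185 °C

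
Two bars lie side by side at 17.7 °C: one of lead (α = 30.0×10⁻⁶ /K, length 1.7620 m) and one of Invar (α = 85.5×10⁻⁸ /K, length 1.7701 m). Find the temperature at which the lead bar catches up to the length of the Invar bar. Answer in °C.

T = 175.5 °C

Equal length when α₁L₁ΔT − α₂L₂ΔT = L₂ − L₁ = 8.10×10⁻³ m
α₁L₁ = 5.286×10⁻⁵, α₂L₂ = 1.5134355×10⁻⁶ → Δ(αL) = 5.13465645×10⁻⁵ m/K
ΔT = 8.10×10⁻³ / 5.13465645×10⁻⁵ = 157.752 K, so T = 17.7 + 157.752 = 175.452 °C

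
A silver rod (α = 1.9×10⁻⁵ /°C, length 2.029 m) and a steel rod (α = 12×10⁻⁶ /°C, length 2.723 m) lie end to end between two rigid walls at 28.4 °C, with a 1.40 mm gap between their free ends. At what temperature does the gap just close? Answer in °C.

T = 48.1 °C

α₁L₁ = 3.8551×10⁻⁵ m/K, α₂L₂ = 3.2676×10⁻⁵ m/K → total 7.1227×10⁻⁵ m/K
ΔT = g/(α₁L₁+α₂L₂) = 1.40×10⁻³ / 7.1227×10⁻⁵ = 19.655 K
T = 28.4 + 19.655 = 48.055 °C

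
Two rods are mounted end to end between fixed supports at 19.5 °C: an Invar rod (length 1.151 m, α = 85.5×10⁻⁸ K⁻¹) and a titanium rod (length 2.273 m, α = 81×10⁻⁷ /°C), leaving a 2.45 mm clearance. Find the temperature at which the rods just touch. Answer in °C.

α₁L₁ = 9.84105×10⁻⁷ m/K, α₂L₂ = 1.84113×10⁻⁵ m/K → total 1.9395405×10⁻⁵ m/K
ΔT = g/(α₁L₁+α₂L₂) = 2.45×10⁻³ / 1.9395405×10⁻⁵ = 126.32 K
T = 19.5 + 126.32 = 145.82 °C

T = 146 °C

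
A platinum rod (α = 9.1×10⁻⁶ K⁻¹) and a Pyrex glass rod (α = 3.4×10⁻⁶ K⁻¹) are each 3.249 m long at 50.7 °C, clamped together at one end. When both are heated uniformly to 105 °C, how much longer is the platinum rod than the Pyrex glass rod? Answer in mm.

1.01 mm

ΔT = 54.3 K
platinum: ΔL = 9.1×10⁻⁶ × 3.249 m × 54.3 = 1.6054×10⁻³ m = 1.6054 mm
Pyrex glass: ΔL = 3.4×10⁻⁶ × 3.249 m × 54.3 = 5.9983×10⁻⁴ m = 0.59983 mm
difference = 1.6054 − 0.59983 = 1.00557 mm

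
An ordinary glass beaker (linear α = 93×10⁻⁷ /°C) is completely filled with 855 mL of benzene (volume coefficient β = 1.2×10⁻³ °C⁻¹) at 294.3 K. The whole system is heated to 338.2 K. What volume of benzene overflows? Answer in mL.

The beaker also expands: β_container ≈ 3α = 2.79×10⁻⁵ /K
Net overflow = V₀(β_liq − 3α_cont)ΔT
β − 3α = 1.20×10⁻³ − 2.79×10⁻⁵ = 1.1721×10⁻³ /K; ΔT = 43.9 K
ΔV = 855 × 1.1721×10⁻³ × 43.9 = 44.0 mL

44.0 mL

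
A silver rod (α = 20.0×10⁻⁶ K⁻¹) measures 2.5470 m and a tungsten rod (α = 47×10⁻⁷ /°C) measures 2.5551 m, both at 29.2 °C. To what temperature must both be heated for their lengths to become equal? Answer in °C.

T = 237.3 °C

Equal length when α₁L₁ΔT − α₂L₂ΔT = L₂ − L₁ = 8.10×10⁻³ m
α₁L₁ = 5.094×10⁻⁵, α₂L₂ = 1.200897×10⁻⁵ → Δ(αL) = 3.893103×10⁻⁵ m/K
ΔT = 8.10×10⁻³ / 3.893103×10⁻⁵ = 208.060 K, so T = 29.2 + 208.060 = 237.260 °C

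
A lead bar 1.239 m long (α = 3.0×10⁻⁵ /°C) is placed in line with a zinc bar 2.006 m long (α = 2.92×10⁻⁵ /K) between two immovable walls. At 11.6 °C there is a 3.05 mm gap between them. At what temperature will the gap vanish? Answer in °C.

T = 43.5 °C

Gap closes when ΔL₁ + ΔL₂ = 3.05 mm = 3.05×10⁻³ m
(α₁L₁ + α₂L₂)ΔT = g
α₁L₁ + α₂L₂ = 3.0×10⁻⁵×1.239 + 2.92×10⁻⁵×2.006 = 9.57452×10⁻⁵ m/K
ΔT = 3.05×10⁻³ / 9.57452×10⁻⁵ = 31.855 K
T = 11.6 + 31.855 = 43.455 °C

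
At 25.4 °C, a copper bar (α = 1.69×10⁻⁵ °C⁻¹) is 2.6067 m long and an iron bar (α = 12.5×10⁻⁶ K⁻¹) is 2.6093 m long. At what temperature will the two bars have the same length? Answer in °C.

T = 252.7 °C

L₁(1 + α₁ΔT) = L₂(1 + α₂ΔT) ⇒ ΔT = (L₂ − L₁)/(α₁L₁ − α₂L₂)
L₂ − L₁ = 2.6093 − 2.6067 = 2.60×10⁻³ m
α₁L₁ − α₂L₂ = 1.69×10⁻⁵×2.6067 − 12.5×10⁻⁶×2.6093 = 1.143698×10⁻⁵ m/K
ΔT = 2.60×10⁻³ / 1.143698×10⁻⁵ = 227.333 K
T = 25.4 + 227.333 = 252.733 °C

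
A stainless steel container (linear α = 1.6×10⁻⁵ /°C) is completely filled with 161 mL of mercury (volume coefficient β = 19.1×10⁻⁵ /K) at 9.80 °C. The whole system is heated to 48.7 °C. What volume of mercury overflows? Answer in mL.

The container also expands: β_container ≈ 3α = 4.8×10⁻⁵ /K
Net overflow = V₀(β_liq − 3α_cont)ΔT
β − 3α = 1.91×10⁻⁴ − 4.8×10⁻⁵ = 1.43×10⁻⁴ /K; ΔT = 38.90 K
ΔV = 161 × 1.43×10⁻⁴ × 38.90 = 0.896 mL

0.896 mL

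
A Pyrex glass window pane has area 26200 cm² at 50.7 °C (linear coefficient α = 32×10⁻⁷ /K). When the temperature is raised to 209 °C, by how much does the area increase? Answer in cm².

Area coefficient ≈ 2α; |ΔT| = 158.3 K
ΔA = 2αA₀ΔT = 2(32×10⁻⁷)(26200)(158.3) = 26.5 cm²

ΔA = 26.5 cm²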